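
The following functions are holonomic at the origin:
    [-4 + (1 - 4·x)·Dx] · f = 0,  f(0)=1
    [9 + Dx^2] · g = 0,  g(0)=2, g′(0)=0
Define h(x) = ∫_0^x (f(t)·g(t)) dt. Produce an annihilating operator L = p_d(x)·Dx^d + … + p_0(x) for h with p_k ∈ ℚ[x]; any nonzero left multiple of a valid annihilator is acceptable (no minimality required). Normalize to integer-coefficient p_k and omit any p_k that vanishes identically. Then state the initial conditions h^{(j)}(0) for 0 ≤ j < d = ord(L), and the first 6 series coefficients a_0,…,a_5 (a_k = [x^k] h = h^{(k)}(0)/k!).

f: a_k = 1, 4, 16, 64, 256, 1024, …
g: a_k = 2, 0, -9, 0, 27/4, 0, …
f·g: L₀ = L_f ⊗_s L_g, ord ≤ 1·2.
h=∫h₀ ⇒ L = L₀·Dx.
L = (-9 + 36·x)·Dx + 8·Dx^2 + (-1 + 4·x)·Dx^3  (order 3).
h: a_k = 0, 2, 4, 23/3, 23, 1499/20, …
ICs: h(0) = 0, h′(0) = 2, h′′(0) = 8.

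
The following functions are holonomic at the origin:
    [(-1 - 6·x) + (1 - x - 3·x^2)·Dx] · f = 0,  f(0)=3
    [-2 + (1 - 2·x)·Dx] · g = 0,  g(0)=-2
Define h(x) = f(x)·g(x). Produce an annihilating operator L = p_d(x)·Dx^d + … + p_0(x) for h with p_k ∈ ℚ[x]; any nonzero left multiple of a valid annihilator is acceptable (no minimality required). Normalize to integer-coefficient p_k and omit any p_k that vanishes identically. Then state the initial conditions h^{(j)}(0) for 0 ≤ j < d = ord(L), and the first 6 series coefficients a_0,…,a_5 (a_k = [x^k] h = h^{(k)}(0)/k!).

L = (-3 - 2·x + 18·x^2) + (1 - 3·x - x^2 + 6·x^3)·Dx  (order 1).
h: a_k = -6, -18, -60, -162, -438, -1116, …
ICs: h(0) = -6.

f: a_k = 3, 3, 12, 21, 57, 120, …
g: a_k = -2, -4, -8, -16, -32, -64, …
Sym-product of L_f,L_g gives L₀ (≤ ord 1).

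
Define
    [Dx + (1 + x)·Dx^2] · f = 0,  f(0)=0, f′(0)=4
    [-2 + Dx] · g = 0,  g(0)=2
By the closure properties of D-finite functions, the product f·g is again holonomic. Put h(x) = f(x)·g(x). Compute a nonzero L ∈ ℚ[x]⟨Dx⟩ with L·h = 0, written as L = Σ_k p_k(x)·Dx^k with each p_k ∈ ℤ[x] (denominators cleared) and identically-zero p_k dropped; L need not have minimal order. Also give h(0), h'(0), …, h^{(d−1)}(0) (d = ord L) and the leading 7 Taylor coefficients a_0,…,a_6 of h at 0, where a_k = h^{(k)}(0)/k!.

L = (2 + 4·x) + (-3 - 4·x)·Dx + (1 + x)·Dx^2  (order 2).
h: a_k = 0, 8, 12, 32/3, 6, 44/15, 8/9, …
ICs: h(0) = 0, h′(0) = 8.

f: a_k = 0, 4, -2, 4/3, -1, 4/5, -2/3, …
g: a_k = 2, 4, 4, 8/3, 4/3, 8/15, 8/45, …
L₀ := L_f ⊗_s L_g (sym. prod.), ord ≤ 2.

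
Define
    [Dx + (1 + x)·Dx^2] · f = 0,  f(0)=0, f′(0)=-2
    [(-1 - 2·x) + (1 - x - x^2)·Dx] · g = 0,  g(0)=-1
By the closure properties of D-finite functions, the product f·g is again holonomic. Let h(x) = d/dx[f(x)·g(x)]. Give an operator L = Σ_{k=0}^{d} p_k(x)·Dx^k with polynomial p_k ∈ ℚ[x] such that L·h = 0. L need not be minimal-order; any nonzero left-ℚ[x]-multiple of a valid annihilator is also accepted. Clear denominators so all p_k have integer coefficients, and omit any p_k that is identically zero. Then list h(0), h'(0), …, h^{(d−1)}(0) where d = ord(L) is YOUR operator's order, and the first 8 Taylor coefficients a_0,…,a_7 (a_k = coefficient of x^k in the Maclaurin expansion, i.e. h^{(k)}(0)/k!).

f: a_k = 0, -2, 1, -2/3, 1/2, -2/5, 1/3, -2/7, …
g: a_k = -1, -1, -2, -3, -5, -8, -13, -21, …
Product ⇒ symmetric product L₀, ord ≤ 2.
Derive L from L₀ (diff closure).
L = (26 + 54·x + 36·x^2) + (7 + 37·x + 60·x^2 + 28·x^3)·Dx + (-3 - 4·x + 6·x^2 + 11·x^3 + 4·x^4)·Dx^2  (order 2).
h: a_k = 2, 2, 11, 50/3, 247/6, 362/5, 1441/10, 27218/105, …
ICs: h(0) = 2, h′(0) = 2.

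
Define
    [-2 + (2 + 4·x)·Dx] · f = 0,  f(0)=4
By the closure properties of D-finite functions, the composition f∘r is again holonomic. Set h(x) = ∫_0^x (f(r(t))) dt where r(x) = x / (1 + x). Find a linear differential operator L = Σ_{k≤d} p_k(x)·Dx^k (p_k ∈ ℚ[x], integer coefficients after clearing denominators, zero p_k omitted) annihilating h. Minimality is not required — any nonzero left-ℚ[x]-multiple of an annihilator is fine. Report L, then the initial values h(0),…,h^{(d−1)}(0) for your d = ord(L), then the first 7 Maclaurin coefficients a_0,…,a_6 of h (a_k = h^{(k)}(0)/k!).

L = -Dx + (1 + 4·x + 3·x^2)·Dx^2  (order 2).
h: a_k = 0, 4, 2, -2, 5/2, -37/10, 25/4, …
ICs: h(0) = 0, h′(0) = 4.

f: a_k = 4, 4, -2, 2, -5/2, 7/2, -21/4, …
Change of var in L_f (x↦r) gives L₀.
h=∫₀ˣh₀: take L = L₀·Dx.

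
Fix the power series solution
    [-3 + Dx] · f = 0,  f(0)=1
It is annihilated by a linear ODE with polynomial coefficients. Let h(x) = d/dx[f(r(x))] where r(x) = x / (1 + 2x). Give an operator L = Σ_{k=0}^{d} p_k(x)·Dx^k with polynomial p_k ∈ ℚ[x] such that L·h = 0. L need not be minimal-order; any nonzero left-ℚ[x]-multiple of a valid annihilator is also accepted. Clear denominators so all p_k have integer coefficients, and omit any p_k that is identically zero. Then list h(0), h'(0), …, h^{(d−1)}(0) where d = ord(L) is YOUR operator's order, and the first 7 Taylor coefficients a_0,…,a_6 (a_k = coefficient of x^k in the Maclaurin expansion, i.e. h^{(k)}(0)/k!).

L = (-1 - 8·x) + (-1 - 4·x - 4·x^2)·Dx  (order 1).
h: a_k = 3, -3, -9/2, 51/2, -519/8, 4743/40, -12441/80, …
ICs: h(0) = 3.

f: a_k = 1, 3, 9/2, 9/2, 27/8, 81/40, 81/80, …
Change of var in L_f (x↦r) gives L₀.
Derive L from L₀ (diff closure).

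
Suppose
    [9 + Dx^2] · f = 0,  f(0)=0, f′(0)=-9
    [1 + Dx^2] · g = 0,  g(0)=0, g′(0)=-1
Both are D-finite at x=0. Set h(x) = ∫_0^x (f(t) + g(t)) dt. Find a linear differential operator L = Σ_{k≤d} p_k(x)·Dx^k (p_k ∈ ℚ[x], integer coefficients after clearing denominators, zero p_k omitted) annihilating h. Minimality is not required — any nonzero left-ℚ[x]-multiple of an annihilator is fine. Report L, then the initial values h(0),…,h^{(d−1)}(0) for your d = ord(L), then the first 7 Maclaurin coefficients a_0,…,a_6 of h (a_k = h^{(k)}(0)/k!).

L = 9·Dx + 10·Dx^3 + Dx^5  (order 5).
h: a_k = 0, 0, -5, 0, 41/12, 0, -73/72, …
ICs: h(0) = 0, h′(0) = 0, h′′(0) = -10, h′′′(0) = 0, h′′′′(0) = 82.

f: a_k = 0, -9, 0, 27/2, 0, -243/40, 0, …
g: a_k = 0, -1, 0, 1/6, 0, -1/120, 0, …
f+g: L₀ = lclm(L_f,L_g), ord ≤ 2+2.
h=∫h₀ ⇒ L = L₀·Dx.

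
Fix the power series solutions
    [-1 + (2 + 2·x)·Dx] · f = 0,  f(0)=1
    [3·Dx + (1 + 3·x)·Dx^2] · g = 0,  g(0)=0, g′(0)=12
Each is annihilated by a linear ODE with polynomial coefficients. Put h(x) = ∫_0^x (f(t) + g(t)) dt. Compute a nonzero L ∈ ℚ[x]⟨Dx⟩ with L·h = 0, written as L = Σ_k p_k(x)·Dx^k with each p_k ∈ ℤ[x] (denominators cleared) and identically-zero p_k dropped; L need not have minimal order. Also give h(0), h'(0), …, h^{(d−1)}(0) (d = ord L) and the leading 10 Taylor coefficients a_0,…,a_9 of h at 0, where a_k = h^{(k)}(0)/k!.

L = (27 + 9·x)·Dx^2 + (69 + 126·x + 45·x^2)·Dx^3 + (10 + 46·x + 54·x^2 + 18·x^3)·Dx^4  (order 4).
h: a_k = 0, 1, 25/4, -145/24, 577/64, -10373/640, 248867/7680, -497685/7168, 17916135/114688, -35831951/98304, …
ICs: h(0) = 0, h′(0) = 1, h′′(0) = 25/2, h′′′(0) = -145/4.

f: a_k = 1, 1/2, -1/8, 1/16, -5/128, 7/256, -21/1024, 33/2048, -429/32768, 715/65536, …
g: a_k = 0, 12, -18, 36, -81, 972/5, -486, 8748/7, -6561/2, 8748, …
L₀ := lclm(L_f,L_g); ord L₀ ≤ 1+2.
h=∫h₀ ⇒ L = L₀·Dx.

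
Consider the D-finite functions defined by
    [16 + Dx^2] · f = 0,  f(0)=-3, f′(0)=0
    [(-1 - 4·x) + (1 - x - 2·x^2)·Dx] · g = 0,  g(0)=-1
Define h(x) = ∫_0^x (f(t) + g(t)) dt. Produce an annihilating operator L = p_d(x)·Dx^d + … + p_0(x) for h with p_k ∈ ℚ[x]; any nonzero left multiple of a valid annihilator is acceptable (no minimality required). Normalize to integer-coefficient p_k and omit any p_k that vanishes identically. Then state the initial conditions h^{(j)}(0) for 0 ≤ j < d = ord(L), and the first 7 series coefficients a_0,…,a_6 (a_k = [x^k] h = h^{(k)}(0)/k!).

L = (-368 - 1408·x + 256·x^2 - 512·x^3 - 2560·x^4 - 2048·x^5)·Dx + (176 - 336·x - 384·x^2 + 1024·x^3 + 384·x^4 - 1536·x^5 - 1024·x^6)·Dx^2 + (-23 - 88·x + 16·x^2 - 32·x^3 - 160·x^4 - 128·x^5)·Dx^3 + (11 - 21·x - 24·x^2 + 64·x^3 + 24·x^4 - 96·x^5 - 64·x^6)·Dx^4  (order 4).
h: a_k = 0, -4, -1/2, 7, -5/4, -43/5, -7/2, …
ICs: h(0) = 0, h′(0) = -4, h′′(0) = -1, h′′′(0) = 42.

f: a_k = -3, 0, 24, 0, -32, 0, 256/15, …
g: a_k = -1, -1, -3, -5, -11, -21, -43, …
Sum ⇒ L₀ = lclm(L_f,L_g) in ℚ(x)⟨Dx⟩.
Integrate: L := L₀·Dx.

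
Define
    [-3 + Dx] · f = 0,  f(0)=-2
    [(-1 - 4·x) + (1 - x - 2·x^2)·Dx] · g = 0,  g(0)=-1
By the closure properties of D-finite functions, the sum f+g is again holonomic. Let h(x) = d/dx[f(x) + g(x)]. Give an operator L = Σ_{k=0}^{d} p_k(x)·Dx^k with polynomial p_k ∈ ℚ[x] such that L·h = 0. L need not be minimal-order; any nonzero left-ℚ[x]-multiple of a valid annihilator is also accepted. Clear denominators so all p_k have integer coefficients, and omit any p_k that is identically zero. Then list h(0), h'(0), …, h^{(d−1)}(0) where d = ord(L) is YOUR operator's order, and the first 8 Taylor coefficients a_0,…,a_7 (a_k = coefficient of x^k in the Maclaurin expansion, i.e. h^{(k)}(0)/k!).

L = (12 + 126·x + 144·x^2 + 336·x^3 + 144·x^4) + (-7 - 42·x - 81·x^2 - 88·x^3 + 60·x^4 + 48·x^5)·Dx + (1 + 11·x^2 - 8·x^3 - 36·x^4 - 16·x^5)·Dx^2  (order 2).
h: a_k = -7, -24, -42, -71, -501/4, -5403/20, -24043/40, -383769/280, …
ICs: h(0) = -7, h′(0) = -24.

f: a_k = -2, -6, -9, -9, -27/4, -81/20, -81/40, -243/280, …
g: a_k = -1, -1, -3, -5, -11, -21, -43, -85, …
h₀=f+g: left-lcm gives L₀, ord ≤ 2.
h=h₀': d/dx-closure on L₀ ⇒ L.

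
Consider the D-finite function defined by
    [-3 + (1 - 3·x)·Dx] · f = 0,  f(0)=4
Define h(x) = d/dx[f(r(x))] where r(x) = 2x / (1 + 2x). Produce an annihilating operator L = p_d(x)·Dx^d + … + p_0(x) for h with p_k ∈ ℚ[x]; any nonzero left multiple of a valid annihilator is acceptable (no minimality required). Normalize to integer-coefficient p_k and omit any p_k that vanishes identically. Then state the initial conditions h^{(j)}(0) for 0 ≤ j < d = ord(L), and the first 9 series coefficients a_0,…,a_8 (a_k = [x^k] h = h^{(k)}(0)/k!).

L = 8 + (-1 + 4·x)·Dx  (order 1).
h: a_k = 24, 192, 1152, 6144, 30720, 147456, 688128, 3145728, 14155776, …
ICs: h(0) = 24.

f: a_k = 4, 12, 36, 108, 324, 972, 2916, 8748, 26244, …
f∘r: x↦r, Dx↦Dx/r' in L_f ⇒ L₀.
h=h₀': d/dx-closure on L₀ ⇒ L.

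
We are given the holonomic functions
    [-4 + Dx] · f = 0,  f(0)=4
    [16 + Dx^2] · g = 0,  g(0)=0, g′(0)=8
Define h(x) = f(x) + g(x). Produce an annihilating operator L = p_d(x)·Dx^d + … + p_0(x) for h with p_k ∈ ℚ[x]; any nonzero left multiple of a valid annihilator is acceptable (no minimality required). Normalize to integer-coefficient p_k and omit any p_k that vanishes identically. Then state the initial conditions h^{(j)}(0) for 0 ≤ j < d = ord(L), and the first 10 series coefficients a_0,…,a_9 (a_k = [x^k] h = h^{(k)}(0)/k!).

f: a_k = 4, 16, 32, 128/3, 128/3, 512/15, 1024/45, 4096/315, 2048/315, 8192/2835, …
g: a_k = 0, 8, 0, -64/3, 0, 256/15, 0, -2048/315, 0, 4096/2835, …
Weyl lclm of L_f,L_g ⇒ L₀ (ord ≤ 3).
L = -64 + 16·Dx - 4·Dx^2 + Dx^3  (order 3).
h: a_k = 4, 24, 32, 64/3, 128/3, 256/5, 1024/45, 2048/315, 2048/315, 4096/945, …
ICs: h(0) = 4, h′(0) = 24, h′′(0) = 64.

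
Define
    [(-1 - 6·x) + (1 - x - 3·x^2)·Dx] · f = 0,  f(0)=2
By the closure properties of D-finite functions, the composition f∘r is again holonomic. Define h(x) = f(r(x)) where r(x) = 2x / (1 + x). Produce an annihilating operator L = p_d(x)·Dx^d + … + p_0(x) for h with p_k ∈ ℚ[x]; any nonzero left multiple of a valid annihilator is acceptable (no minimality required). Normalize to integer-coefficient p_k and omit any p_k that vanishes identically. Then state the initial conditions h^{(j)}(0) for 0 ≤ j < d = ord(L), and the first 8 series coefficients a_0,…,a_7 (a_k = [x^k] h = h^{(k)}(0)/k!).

f: a_k = 2, 2, 8, 14, 38, 80, 194, 434, …
h₀=f(r): pull back L_f along r ⇒ L₀.
L = (2 + 26·x) + (-1 - x + 13·x^2 + 13·x^3)·Dx  (order 1).
h: a_k = 2, 4, 28, 52, 364, 676, 4732, 8788, …
ICs: h(0) = 2.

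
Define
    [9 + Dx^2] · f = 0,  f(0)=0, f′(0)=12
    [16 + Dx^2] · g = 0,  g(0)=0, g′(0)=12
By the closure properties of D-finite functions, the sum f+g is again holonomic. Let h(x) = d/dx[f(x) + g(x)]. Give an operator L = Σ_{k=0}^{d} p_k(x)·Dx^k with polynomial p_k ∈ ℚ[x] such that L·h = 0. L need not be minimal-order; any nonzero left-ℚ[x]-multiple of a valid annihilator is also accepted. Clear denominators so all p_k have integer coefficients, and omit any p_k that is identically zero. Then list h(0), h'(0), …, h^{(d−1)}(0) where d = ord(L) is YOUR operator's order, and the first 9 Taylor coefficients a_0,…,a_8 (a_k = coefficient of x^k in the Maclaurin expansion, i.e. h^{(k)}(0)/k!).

f: a_k = 0, 12, 0, -18, 0, 81/10, 0, -243/140, 0, …
g: a_k = 0, 12, 0, -32, 0, 128/5, 0, -1024/105, 0, …
f+g: L₀ = lclm(L_f,L_g), ord ≤ 2+2.
Derive L from L₀ (diff closure).
L = 144 + 25·Dx^2 + Dx^4  (order 4).
h: a_k = 24, 0, -150, 0, 337/2, 0, -965/12, 0, 72097/3360, …
ICs: h(0) = 24, h′(0) = 0, h′′(0) = -300, h′′′(0) = 0.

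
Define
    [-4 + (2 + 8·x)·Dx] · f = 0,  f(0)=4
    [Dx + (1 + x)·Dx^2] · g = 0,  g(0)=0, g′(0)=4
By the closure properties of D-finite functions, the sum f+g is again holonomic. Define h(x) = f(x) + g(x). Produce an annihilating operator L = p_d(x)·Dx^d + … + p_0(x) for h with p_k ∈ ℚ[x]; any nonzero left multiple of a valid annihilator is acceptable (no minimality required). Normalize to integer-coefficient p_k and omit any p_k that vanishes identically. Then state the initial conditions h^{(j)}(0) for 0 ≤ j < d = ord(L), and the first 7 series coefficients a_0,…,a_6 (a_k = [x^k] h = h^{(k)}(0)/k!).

f: a_k = 4, 8, -8, 16, -40, 112, -336, …
g: a_k = 0, 4, -2, 4/3, -1, 4/5, -2/3, …
h₀=f+g: left-lcm gives L₀, ord ≤ 3.
L = (-8 + 4·x)·Dx + (-10 - 8·x + 20·x^2)·Dx^2 + (-1 - 3·x + 6·x^2 + 8·x^3)·Dx^3  (order 3).
h: a_k = 4, 12, -10, 52/3, -41, 564/5, -1010/3, …
ICs: h(0) = 4, h′(0) = 12, h′′(0) = -20.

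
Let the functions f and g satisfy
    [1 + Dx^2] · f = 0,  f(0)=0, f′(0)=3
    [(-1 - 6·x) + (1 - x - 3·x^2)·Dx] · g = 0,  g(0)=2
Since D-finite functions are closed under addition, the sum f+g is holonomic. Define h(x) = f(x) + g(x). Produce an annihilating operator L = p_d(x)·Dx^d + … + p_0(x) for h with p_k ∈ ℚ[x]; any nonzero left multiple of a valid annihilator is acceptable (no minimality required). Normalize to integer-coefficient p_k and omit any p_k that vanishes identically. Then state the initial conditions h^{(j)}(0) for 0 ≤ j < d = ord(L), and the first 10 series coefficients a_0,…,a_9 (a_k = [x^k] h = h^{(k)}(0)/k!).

f: a_k = 0, 3, 0, -1/2, 0, 1/40, 0, -1/1680, 0, 1/120960, …
g: a_k = 2, 2, 8, 14, 38, 80, 194, 434, 1016, 2318, …
L₀ := lclm(L_f,L_g); ord L₀ ≤ 2+1.
L = (-43 - 292·x - 307·x^2 - 624·x^3 - 45·x^4 - 54·x^5) + (9 + 7·x + 6·x^2 - 91·x^3 - 144·x^4 - 27·x^5 - 27·x^6)·Dx + (-43 - 292·x - 307·x^2 - 624·x^3 - 45·x^4 - 54·x^5)·Dx^2 + (9 + 7·x + 6·x^2 - 91·x^3 - 144·x^4 - 27·x^5 - 27·x^6)·Dx^3  (order 3).
h: a_k = 2, 5, 8, 27/2, 38, 3201/40, 194, 729119/1680, 1016, 280385281/120960, …
ICs: h(0) = 2, h′(0) = 5, h′′(0) = 16.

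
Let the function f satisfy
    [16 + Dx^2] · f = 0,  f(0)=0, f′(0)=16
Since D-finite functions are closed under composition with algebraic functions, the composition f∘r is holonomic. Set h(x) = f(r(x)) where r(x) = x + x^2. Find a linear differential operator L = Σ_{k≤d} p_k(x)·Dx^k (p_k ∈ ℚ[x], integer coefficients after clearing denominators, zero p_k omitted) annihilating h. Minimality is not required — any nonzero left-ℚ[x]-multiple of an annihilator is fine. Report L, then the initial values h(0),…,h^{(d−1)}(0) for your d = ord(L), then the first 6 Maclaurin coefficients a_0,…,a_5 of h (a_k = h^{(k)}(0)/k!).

L = (16 + 96·x + 192·x^2 + 128·x^3) - 2·Dx + (1 + 2·x)·Dx^2  (order 2).
h: a_k = 0, 16, 16, -128/3, -128, -1408/15, …
ICs: h(0) = 0, h′(0) = 16.

f: a_k = 0, 16, 0, -128/3, 0, 512/15, …
Substitute x→r, Dx→(1/r')Dx; clear ⇒ L₀.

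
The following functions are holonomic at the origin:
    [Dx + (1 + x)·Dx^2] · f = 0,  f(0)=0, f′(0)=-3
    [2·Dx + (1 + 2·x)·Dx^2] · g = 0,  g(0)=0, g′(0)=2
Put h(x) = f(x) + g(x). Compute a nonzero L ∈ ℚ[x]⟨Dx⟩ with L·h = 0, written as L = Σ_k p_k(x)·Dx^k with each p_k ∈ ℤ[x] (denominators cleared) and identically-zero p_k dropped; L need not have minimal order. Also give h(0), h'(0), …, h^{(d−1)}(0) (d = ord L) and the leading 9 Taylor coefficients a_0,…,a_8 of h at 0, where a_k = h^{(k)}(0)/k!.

L = 4·Dx + (6 + 8·x)·Dx^2 + (1 + 3·x + 2·x^2)·Dx^3  (order 3).
h: a_k = 0, -1, -1/2, 5/3, -13/4, 29/5, -61/6, 125/7, -253/8, …
ICs: h(0) = 0, h′(0) = -1, h′′(0) = -1.

f: a_k = 0, -3, 3/2, -1, 3/4, -3/5, 1/2, -3/7, 3/8, …
g: a_k = 0, 2, -2, 8/3, -4, 32/5, -32/3, 128/7, -32, …
f+g: L₀ = lclm(L_f,L_g), ord ≤ 2+2.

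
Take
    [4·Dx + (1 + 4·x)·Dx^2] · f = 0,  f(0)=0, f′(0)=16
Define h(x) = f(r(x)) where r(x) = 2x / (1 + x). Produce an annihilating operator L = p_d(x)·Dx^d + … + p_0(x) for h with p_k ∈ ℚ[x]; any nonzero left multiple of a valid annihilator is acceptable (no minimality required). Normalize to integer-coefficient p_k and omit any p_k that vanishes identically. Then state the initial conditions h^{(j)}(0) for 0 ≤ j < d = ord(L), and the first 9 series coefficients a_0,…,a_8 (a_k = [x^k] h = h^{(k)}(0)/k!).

L = (10 + 18·x)·Dx + (1 + 10·x + 9·x^2)·Dx^2  (order 2).
h: a_k = 0, 32, -160, 2912/3, -6560, 236192/5, -1062880/3, 19131872/7, -21523360, …
ICs: h(0) = 0, h′(0) = 32.

f: a_k = 0, 16, -32, 256/3, -256, 4096/5, -8192/3, 65536/7, -32768, …
Substitute x→r, Dx→(1/r')Dx; clear ⇒ L₀.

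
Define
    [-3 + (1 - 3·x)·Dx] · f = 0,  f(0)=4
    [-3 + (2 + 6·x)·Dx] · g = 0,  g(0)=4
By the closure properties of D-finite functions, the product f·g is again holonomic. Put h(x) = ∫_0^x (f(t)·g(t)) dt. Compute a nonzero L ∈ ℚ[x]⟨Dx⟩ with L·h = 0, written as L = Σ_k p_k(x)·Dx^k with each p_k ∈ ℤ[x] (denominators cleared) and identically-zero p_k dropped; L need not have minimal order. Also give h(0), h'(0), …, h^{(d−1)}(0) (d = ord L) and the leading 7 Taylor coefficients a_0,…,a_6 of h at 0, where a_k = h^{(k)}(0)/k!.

L = (9 + 9·x)·Dx + (-2 + 18·x^2)·Dx^2  (order 2).
h: a_k = 0, 16, 36, 66, 621/4, 14499/40, 29565/32, …
ICs: h(0) = 0, h′(0) = 16.

f: a_k = 4, 12, 36, 108, 324, 972, 2916, …
g: a_k = 4, 6, -9/2, 27/4, -405/32, 1701/64, -15309/256, …
Sym-product of L_f,L_g gives L₀ (≤ ord 1).
h=∫₀ˣh₀: take L = L₀·Dx.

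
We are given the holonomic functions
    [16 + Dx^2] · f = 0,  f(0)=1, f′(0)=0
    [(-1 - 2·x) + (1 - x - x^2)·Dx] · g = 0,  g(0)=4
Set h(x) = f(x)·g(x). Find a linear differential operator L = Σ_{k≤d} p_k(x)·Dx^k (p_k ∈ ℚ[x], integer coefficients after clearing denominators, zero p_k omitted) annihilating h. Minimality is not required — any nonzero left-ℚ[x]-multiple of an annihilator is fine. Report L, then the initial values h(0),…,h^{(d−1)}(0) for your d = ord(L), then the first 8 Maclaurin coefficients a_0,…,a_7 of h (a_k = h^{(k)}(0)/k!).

L = (-14 + 16·x + 16·x^2) + (2 + 4·x)·Dx + (-1 + x + x^2)·Dx^2  (order 2).
h: a_k = 4, 4, -24, -20, -4/3, -64/3, -2044/45, -3004/45, …
ICs: h(0) = 4, h′(0) = 4.

f: a_k = 1, 0, -8, 0, 32/3, 0, -256/45, 0, …
g: a_k = 4, 4, 8, 12, 20, 32, 52, 84, …
L₀ := L_f ⊗_s L_g (sym. prod.), ord ≤ 2.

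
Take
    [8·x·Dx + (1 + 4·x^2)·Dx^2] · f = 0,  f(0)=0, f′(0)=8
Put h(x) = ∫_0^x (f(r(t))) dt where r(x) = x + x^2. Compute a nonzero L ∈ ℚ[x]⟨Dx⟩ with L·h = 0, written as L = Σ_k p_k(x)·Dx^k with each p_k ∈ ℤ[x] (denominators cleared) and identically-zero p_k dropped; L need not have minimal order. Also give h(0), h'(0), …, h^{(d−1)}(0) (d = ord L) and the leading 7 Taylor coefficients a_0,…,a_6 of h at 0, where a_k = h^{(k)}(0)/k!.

f: a_k = 0, 8, 0, -32/3, 0, 128/5, 0, …
Substitute x→r, Dx→(1/r')Dx; clear ⇒ L₀.
∫: right-multiply L₀ by Dx.
L = (-2 + 8·x + 32·x^2 + 48·x^3 + 24·x^4)·Dx^2 + (1 + 2·x + 4·x^2 + 16·x^3 + 20·x^4 + 8·x^5)·Dx^3  (order 3).
h: a_k = 0, 0, 4, 8/3, -8/3, -32/5, -16/15, …
ICs: h(0) = 0, h′(0) = 0, h′′(0) = 8.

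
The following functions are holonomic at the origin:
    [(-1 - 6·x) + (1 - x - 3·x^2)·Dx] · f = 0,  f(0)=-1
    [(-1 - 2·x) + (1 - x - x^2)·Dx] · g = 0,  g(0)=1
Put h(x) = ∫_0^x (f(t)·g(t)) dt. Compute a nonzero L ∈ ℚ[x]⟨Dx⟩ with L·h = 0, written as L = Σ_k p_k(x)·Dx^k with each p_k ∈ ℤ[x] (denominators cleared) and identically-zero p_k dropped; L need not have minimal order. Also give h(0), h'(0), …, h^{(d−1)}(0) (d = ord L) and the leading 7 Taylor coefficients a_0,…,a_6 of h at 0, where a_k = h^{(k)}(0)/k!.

L = (-2 - 6·x + 12·x^2 + 12·x^3)·Dx + (1 - 2·x - 3·x^2 + 4·x^3 + 3·x^4)·Dx^2  (order 2).
h: a_k = 0, -1, -1, -7/3, -4, -42/5, -49/3, …
ICs: h(0) = 0, h′(0) = -1.

f: a_k = -1, -1, -4, -7, -19, -40, -97, …
g: a_k = 1, 1, 2, 3, 5, 8, 13, …
f·g: L₀ = L_f ⊗_s L_g, ord ≤ 1·1.
Integrate: L := L₀·Dx.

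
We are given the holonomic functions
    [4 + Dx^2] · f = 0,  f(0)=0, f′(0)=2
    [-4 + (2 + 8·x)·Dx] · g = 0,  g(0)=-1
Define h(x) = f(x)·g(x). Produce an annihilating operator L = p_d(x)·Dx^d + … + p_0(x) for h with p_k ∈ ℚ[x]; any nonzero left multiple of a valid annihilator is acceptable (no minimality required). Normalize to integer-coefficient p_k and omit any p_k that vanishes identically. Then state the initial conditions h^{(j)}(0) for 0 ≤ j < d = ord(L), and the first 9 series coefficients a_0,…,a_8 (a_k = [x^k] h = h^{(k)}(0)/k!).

L = (16 + 32·x + 64·x^2) + (-4 - 16·x)·Dx + (1 + 8·x + 16·x^2)·Dx^2  (order 2).
h: a_k = 0, -2, -4, 16/3, -16/3, 256/15, -256/5, 48896/315, -30976/63, …
ICs: h(0) = 0, h′(0) = -2.

f: a_k = 0, 2, 0, -4/3, 0, 4/15, 0, -8/315, 0, …
g: a_k = -1, -2, 2, -4, 10, -28, 84, -264, 858, …
L₀ := L_f ⊗_s L_g (sym. prod.), ord ≤ 2.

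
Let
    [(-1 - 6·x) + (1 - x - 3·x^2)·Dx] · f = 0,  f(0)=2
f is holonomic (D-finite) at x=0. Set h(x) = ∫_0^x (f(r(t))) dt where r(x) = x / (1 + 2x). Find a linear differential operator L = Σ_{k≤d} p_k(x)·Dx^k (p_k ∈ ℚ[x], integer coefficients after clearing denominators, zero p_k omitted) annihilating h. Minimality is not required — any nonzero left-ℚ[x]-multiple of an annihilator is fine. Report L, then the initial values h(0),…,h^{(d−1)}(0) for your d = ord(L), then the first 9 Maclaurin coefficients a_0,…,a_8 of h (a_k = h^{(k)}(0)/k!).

f: a_k = 2, 2, 8, 14, 38, 80, 194, 434, 1016, …
Substitute x→r, Dx→(1/r')Dx; clear ⇒ L₀.
h=∫₀ˣh₀: take L = L₀·Dx.
L = (1 + 8·x)·Dx + (-1 - 5·x - 5·x^2 + 2·x^3)·Dx^2  (order 2).
h: a_k = 0, 2, 1, 4/3, -5/2, 34/5, -56/3, 370/7, -611/4, …
ICs: h(0) = 0, h′(0) = 2.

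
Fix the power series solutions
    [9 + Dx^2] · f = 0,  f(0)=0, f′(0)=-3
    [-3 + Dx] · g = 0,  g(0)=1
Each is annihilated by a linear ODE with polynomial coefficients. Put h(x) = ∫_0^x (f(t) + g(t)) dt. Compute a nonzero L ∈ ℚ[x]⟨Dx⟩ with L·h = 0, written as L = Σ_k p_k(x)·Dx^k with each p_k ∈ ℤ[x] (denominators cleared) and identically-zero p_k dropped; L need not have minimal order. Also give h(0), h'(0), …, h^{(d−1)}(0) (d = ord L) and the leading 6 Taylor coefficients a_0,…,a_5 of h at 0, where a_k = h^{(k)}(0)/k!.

f: a_k = 0, -3, 0, 9/2, 0, -81/40, …
g: a_k = 1, 3, 9/2, 9/2, 27/8, 81/40, …
h₀=f+g: left-lcm gives L₀, ord ≤ 3.
∫: right-multiply L₀ by Dx.
L = -27·Dx + 9·Dx^2 - 3·Dx^3 + Dx^4  (order 4).
h: a_k = 0, 1, 0, 3/2, 9/4, 27/40, …
ICs: h(0) = 0, h′(0) = 1, h′′(0) = 0, h′′′(0) = 9.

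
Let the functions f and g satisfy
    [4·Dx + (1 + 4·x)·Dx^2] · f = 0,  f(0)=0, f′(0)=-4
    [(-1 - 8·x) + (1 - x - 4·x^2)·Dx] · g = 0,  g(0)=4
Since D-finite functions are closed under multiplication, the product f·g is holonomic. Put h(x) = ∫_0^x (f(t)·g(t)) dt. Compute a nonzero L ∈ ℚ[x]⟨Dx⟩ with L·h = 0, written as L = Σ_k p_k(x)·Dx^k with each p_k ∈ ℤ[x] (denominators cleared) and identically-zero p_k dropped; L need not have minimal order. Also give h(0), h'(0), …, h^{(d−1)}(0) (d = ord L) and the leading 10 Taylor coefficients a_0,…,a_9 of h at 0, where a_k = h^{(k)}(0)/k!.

f: a_k = 0, -4, 8, -64/3, 64, -1024/5, 2048/3, -16384/7, 8192, -262144/9, …
g: a_k = 4, 4, 20, 36, 116, 260, 724, 1764, 4660, 11716, …
L₀ := L_f ⊗_s L_g (sym. prod.), ord ≤ 2.
Integrate: L := L₀·Dx.
L = (12 + 64·x)·Dx + (-2 + 28·x + 80·x^2)·Dx^2 + (-1 - 3·x + 8·x^2 + 16·x^3)·Dx^3  (order 3).
h: a_k = 0, 0, -8, 16/3, -100/3, 112/3, -8744/45, 34672/105, -10250/7, 3181456/945, …
ICs: h(0) = 0, h′(0) = 0, h′′(0) = -16.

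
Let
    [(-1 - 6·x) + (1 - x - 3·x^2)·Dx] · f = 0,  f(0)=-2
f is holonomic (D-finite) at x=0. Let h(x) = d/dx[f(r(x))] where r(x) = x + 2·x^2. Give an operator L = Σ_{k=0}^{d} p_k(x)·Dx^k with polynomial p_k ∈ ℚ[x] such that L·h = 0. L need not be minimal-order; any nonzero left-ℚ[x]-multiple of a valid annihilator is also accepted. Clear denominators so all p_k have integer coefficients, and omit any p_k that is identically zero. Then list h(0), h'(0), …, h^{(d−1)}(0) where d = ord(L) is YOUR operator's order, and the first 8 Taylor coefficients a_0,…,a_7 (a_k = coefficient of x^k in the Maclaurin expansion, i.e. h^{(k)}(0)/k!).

f: a_k = -2, -2, -8, -14, -38, -80, -194, -434, …
h₀=f(r): pull back L_f along r ⇒ L₀.
Differentiate: ansatz ord ≤ ord L₀ ⇒ L.
L = (12 + 102·x + 366·x^2 + 1008·x^3 + 2808·x^4 + 4320·x^5 + 2880·x^6) + (-1 - 9·x - 21·x^2 + 50·x^3 + 360·x^4 + 792·x^5 + 1008·x^6 + 576·x^7)·Dx  (order 1).
h: a_k = -2, -24, -138, -616, -2760, -12108, -50246, -205920, …
ICs: h(0) = -2.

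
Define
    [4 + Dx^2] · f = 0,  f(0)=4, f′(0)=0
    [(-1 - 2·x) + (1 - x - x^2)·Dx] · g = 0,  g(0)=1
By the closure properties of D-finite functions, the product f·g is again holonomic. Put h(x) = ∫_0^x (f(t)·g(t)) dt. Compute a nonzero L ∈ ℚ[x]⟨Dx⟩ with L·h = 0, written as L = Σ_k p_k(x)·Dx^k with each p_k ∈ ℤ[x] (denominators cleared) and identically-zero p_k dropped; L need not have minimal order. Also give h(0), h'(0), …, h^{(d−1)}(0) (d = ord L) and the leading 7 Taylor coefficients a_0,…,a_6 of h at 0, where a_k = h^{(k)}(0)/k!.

f: a_k = 4, 0, -8, 0, 8/3, 0, -16/45, …
g: a_k = 1, 1, 2, 3, 5, 8, 13, …
f·g: L₀ = L_f ⊗_s L_g, ord ≤ 2·1.
h=∫h₀ ⇒ L = L₀·Dx.
L = (-2 + 4·x + 4·x^2)·Dx + (2 + 4·x)·Dx^2 + (-1 + x + x^2)·Dx^3  (order 3).
h: a_k = 0, 4, 2, 0, 1, 4/3, 16/9, …
ICs: h(0) = 0, h′(0) = 4, h′′(0) = 4.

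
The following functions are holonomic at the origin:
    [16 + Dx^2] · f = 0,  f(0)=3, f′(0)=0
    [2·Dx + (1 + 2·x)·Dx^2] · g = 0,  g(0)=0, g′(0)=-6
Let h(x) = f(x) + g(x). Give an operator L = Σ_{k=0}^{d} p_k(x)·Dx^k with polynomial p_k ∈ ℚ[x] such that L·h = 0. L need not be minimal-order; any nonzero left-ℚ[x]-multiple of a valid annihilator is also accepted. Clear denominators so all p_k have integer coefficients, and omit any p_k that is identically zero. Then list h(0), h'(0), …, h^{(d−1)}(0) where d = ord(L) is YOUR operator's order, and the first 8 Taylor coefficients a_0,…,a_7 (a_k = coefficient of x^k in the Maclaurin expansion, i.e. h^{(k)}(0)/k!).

f: a_k = 3, 0, -24, 0, 32, 0, -256/15, 0, …
g: a_k = 0, -6, 6, -8, 12, -96/5, 32, -384/7, …
Weyl lclm of L_f,L_g ⇒ L₀ (ord ≤ 4).
L = (160 + 256·x + 256·x^2)·Dx + (48 + 224·x + 384·x^2 + 256·x^3)·Dx^2 + (10 + 16·x + 16·x^2)·Dx^3 + (3 + 14·x + 24·x^2 + 16·x^3)·Dx^4  (order 4).
h: a_k = 3, -6, -18, -8, 44, -96/5, 224/15, -384/7, …
ICs: h(0) = 3, h′(0) = -6, h′′(0) = -36, h′′′(0) = -48.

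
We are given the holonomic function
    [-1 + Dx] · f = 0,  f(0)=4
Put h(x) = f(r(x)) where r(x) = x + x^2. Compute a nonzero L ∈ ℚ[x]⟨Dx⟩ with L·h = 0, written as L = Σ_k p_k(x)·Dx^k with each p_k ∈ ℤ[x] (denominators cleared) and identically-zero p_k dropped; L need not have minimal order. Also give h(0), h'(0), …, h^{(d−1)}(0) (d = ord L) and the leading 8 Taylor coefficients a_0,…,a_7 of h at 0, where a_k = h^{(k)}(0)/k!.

f: a_k = 4, 4, 2, 2/3, 1/6, 1/30, 1/180, 1/1260, …
h₀=f(r): pull back L_f along r ⇒ L₀.
L = (-1 - 2·x) + Dx  (order 1).
h: a_k = 4, 4, 6, 14/3, 25/6, 27/10, 331/180, 1303/1260, …
ICs: h(0) = 4.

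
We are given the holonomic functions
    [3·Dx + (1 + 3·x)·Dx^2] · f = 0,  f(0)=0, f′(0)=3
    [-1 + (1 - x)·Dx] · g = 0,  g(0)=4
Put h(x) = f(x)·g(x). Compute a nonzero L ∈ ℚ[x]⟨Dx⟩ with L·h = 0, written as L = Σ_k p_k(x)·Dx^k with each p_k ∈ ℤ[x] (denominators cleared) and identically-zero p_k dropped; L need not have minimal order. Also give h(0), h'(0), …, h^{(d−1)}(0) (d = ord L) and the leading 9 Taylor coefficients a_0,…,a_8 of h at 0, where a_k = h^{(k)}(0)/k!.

L = 3 + (-1 + 9·x)·Dx + (-1 - 2·x + 3·x^2)·Dx^2  (order 2).
h: a_k = 0, 12, -6, 30, -51, 717/5, -1713/5, 31749/35, -166137/70, …
ICs: h(0) = 0, h′(0) = 12.

f: a_k = 0, 3, -9/2, 9, -81/4, 243/5, -243/2, 2187/7, -6561/8, …
g: a_k = 4, 4, 4, 4, 4, 4, 4, 4, 4, …
L₀ := L_f ⊗_s L_g (sym. prod.), ord ≤ 2.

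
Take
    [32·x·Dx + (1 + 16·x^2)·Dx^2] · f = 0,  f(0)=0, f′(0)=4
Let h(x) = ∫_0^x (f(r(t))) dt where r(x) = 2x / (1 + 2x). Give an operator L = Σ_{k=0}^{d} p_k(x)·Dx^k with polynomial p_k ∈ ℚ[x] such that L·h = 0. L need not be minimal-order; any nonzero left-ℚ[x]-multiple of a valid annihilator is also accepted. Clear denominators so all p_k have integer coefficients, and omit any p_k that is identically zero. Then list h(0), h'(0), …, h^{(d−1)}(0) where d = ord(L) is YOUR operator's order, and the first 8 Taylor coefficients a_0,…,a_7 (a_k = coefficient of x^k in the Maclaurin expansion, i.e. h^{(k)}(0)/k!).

f: a_k = 0, 4, 0, -64/3, 0, 1024/5, 0, -16384/7, …
L₀ from L_f via x↦r, Dx↦r'^{-1}Dx.
h=∫₀ˣh₀: take L = L₀·Dx.
L = (4 + 136·x)·Dx^2 + (1 + 4·x + 68·x^2)·Dx^3  (order 3).
h: a_k = 0, 0, 4, -16/3, -104/3, 192, 6464/15, -156416/21, …
ICs: h(0) = 0, h′(0) = 0, h′′(0) = 8.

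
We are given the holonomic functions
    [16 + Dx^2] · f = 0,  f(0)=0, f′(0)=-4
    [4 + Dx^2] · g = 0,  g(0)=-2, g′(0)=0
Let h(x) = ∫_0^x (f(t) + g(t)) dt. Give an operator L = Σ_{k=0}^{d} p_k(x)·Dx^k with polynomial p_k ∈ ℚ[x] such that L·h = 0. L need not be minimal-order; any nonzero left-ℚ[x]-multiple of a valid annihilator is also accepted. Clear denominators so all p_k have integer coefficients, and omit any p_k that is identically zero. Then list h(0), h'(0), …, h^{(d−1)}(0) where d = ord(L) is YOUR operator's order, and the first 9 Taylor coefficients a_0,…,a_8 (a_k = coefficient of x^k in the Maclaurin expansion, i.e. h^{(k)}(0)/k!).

L = 64·Dx + 20·Dx^3 + Dx^5  (order 5).
h: a_k = 0, -2, -2, 4/3, 8/3, -4/15, -64/45, 8/315, 128/315, …
ICs: h(0) = 0, h′(0) = -2, h′′(0) = -4, h′′′(0) = 8, h′′′′(0) = 64.

f: a_k = 0, -4, 0, 32/3, 0, -128/15, 0, 1024/315, 0, …
g: a_k = -2, 0, 4, 0, -4/3, 0, 8/45, 0, -4/315, …
Sum ⇒ L₀ = lclm(L_f,L_g) in ℚ(x)⟨Dx⟩.
∫: right-multiply L₀ by Dx.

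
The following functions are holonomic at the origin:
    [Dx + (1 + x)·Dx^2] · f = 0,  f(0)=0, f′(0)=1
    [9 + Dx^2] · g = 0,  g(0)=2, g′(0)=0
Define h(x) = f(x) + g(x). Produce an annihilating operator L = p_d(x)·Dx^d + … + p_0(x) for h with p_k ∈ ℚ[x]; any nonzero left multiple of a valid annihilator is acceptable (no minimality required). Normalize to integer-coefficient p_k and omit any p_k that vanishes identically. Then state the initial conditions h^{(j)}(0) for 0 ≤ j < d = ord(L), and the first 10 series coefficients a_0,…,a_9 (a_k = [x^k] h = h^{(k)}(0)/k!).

L = (135 + 162·x + 81·x^2)·Dx + (99 + 261·x + 243·x^2 + 81·x^3)·Dx^2 + (15 + 18·x + 9·x^2)·Dx^3 + (11 + 29·x + 27·x^2 + 9·x^3)·Dx^4  (order 4).
h: a_k = 2, 1, -19/2, 1/3, 13/2, 1/5, -263/120, 1/7, 449/2240, 1/9, …
ICs: h(0) = 2, h′(0) = 1, h′′(0) = -19, h′′′(0) = 2.

f: a_k = 0, 1, -1/2, 1/3, -1/4, 1/5, -1/6, 1/7, -1/8, 1/9, …
g: a_k = 2, 0, -9, 0, 27/4, 0, -81/40, 0, 729/2240, 0, …
Sum ⇒ L₀ = lclm(L_f,L_g) in ℚ(x)⟨Dx⟩.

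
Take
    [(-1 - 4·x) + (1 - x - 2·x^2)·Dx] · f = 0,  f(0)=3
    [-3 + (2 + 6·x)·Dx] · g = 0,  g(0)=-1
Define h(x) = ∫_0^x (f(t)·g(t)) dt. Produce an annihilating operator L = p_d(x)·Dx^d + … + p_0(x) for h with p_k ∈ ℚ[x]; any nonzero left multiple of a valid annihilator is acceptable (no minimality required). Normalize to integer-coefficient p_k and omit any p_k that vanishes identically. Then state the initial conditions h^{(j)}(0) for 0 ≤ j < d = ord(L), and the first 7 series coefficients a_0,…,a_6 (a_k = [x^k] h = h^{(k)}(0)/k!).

L = (5 + 11·x + 18·x^2)·Dx + (-2 - 4·x + 10·x^2 + 12·x^3)·Dx^2  (order 2).
h: a_k = 0, -3, -15/4, -27/8, -483/64, -5241/640, -10347/512, …
ICs: h(0) = 0, h′(0) = -3.

f: a_k = 3, 3, 9, 15, 33, 63, 129, …
g: a_k = -1, -3/2, 9/8, -27/16, 405/128, -1701/256, 15309/1024, …
Product ⇒ symmetric product L₀, ord ≤ 1.
Integrate: L := L₀·Dx.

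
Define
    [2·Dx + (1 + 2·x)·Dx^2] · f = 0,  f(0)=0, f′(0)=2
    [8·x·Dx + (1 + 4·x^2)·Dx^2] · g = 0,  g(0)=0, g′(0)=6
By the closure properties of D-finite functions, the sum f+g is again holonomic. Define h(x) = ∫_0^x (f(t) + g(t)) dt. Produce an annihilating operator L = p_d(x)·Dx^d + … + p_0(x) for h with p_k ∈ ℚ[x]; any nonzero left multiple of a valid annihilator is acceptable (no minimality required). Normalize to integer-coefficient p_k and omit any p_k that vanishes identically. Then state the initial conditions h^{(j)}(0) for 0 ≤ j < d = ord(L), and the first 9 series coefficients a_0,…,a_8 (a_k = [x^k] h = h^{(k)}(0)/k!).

f: a_k = 0, 2, -2, 8/3, -4, 32/5, -32/3, 128/7, -32, …
g: a_k = 0, 6, 0, -8, 0, 96/5, 0, -384/7, 0, …
Weyl lclm of L_f,L_g ⇒ L₀ (ord ≤ 4).
∫: right-multiply L₀ by Dx.
L = (-8 - 48·x + 96·x^2 + 64·x^3)·Dx^2 + (-8 - 16·x + 192·x^3 + 128·x^4)·Dx^3 + (-1 + 2·x + 8·x^2 + 16·x^3 + 48·x^4 + 32·x^5)·Dx^4  (order 4).
h: a_k = 0, 0, 4, -2/3, -4/3, -4/5, 64/15, -32/21, -32/7, …
ICs: h(0) = 0, h′(0) = 0, h′′(0) = 8, h′′′(0) = -4.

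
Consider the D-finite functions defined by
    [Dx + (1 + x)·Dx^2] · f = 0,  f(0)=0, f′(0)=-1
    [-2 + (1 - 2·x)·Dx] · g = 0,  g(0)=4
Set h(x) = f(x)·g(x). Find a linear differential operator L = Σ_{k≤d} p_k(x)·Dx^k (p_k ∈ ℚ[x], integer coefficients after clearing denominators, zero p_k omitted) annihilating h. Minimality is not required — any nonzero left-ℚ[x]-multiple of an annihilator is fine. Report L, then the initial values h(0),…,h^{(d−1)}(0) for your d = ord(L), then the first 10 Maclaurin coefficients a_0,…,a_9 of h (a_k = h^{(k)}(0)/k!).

L = 2 + (3 + 6·x)·Dx + (-1 + x + 2·x^2)·Dx^2  (order 2).
h: a_k = 0, -4, -6, -40/3, -77/3, -782/15, -518/5, -7272/35, -29053/70, -261617/315, …
ICs: h(0) = 0, h′(0) = -4.

f: a_k = 0, -1, 1/2, -1/3, 1/4, -1/5, 1/6, -1/7, 1/8, -1/9, …
g: a_k = 4, 8, 16, 32, 64, 128, 256, 512, 1024, 2048, …
Sym-product of L_f,L_g gives L₀ (≤ ord 2).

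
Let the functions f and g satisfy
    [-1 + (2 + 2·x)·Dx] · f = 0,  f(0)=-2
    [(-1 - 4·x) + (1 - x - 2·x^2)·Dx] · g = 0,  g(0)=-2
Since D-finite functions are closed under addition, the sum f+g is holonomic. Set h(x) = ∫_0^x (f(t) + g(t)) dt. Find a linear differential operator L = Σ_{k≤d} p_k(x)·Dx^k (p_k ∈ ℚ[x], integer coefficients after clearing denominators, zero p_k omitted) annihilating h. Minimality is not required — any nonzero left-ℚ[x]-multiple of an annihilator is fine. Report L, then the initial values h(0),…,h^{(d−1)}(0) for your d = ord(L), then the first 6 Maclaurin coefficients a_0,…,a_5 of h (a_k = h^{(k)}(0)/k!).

f: a_k = -2, -1, 1/4, -1/8, 5/64, -7/128, …
g: a_k = -2, -2, -6, -10, -22, -42, …
f+g: L₀ = lclm(L_f,L_g), ord ≤ 1+1.
∫: right-multiply L₀ by Dx.
L = (13 + 26·x + 40·x^2)·Dx + (-25 - 69·x - 144·x^2 - 100·x^3)·Dx^2 + (2 + 20·x - 6·x^2 - 64·x^3 - 40·x^4)·Dx^3  (order 3).
h: a_k = 0, -4, -3/2, -23/12, -81/32, -1403/320, …
ICs: h(0) = 0, h′(0) = -4, h′′(0) = -3.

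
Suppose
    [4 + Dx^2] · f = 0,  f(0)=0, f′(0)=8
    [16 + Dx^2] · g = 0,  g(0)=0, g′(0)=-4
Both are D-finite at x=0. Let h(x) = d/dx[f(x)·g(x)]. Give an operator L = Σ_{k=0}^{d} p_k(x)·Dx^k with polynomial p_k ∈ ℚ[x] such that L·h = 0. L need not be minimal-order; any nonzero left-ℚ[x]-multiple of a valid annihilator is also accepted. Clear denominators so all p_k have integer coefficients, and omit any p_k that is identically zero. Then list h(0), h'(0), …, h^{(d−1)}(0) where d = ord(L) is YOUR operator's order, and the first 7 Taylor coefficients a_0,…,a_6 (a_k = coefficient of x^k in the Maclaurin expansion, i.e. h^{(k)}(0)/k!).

L = 144 + 40·Dx^2 + Dx^4  (order 4).
h: a_k = 0, -64, 0, 1280/3, 0, -11648/15, 0, …
ICs: h(0) = 0, h′(0) = -64, h′′(0) = 0, h′′′(0) = 2560.

f: a_k = 0, 8, 0, -16/3, 0, 16/15, 0, …
g: a_k = 0, -4, 0, 32/3, 0, -128/15, 0, …
L₀ := L_f ⊗_s L_g (sym. prod.), ord ≤ 4.
h=h₀': d/dx-closure on L₀ ⇒ L.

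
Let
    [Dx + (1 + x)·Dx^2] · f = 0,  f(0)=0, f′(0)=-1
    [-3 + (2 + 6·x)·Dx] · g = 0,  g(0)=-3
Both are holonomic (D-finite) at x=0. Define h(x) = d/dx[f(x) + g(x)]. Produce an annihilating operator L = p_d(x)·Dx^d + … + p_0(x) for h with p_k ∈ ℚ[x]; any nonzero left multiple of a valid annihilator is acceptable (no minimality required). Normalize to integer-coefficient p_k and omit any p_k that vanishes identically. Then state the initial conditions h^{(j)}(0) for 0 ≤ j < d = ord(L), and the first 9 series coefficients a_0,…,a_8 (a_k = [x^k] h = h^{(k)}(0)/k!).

L = (-15 + 9·x) + (-19 - 6·x + 45·x^2)·Dx + (-2 - 2·x + 18·x^2 + 18·x^3)·Dx^2  (order 2).
h: a_k = -11/2, 31/4, -259/16, 1247/32, -25771/256, 138293/512, -1517639/2048, 8448103/4096, -380045851/65536, …
ICs: h(0) = -11/2, h′(0) = 31/4.

f: a_k = 0, -1, 1/2, -1/3, 1/4, -1/5, 1/6, -1/7, 1/8, …
g: a_k = -3, -9/2, 27/8, -81/16, 1215/128, -5103/256, 45927/1024, -216513/2048, 8444007/32768, …
Sum ⇒ L₀ = lclm(L_f,L_g) in ℚ(x)⟨Dx⟩.
Differentiate: ansatz ord ≤ ord L₀ ⇒ L.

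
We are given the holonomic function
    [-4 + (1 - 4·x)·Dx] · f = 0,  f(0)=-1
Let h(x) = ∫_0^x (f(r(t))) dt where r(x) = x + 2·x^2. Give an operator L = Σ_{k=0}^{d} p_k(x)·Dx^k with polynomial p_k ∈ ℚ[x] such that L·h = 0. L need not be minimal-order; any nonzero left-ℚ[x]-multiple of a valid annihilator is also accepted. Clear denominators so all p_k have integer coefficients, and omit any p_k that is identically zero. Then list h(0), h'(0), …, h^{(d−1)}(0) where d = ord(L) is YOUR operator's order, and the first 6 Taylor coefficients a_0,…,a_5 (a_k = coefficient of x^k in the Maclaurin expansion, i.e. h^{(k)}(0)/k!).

L = (4 + 16·x)·Dx + (-1 + 4·x + 8·x^2)·Dx^2  (order 2).
h: a_k = 0, -1, -2, -8, -32, -704/5, …
ICs: h(0) = 0, h′(0) = -1.

f: a_k = -1, -4, -16, -64, -256, -1024, …
h₀=f(r): pull back L_f along r ⇒ L₀.
h=∫₀ˣh₀: take L = L₀·Dx.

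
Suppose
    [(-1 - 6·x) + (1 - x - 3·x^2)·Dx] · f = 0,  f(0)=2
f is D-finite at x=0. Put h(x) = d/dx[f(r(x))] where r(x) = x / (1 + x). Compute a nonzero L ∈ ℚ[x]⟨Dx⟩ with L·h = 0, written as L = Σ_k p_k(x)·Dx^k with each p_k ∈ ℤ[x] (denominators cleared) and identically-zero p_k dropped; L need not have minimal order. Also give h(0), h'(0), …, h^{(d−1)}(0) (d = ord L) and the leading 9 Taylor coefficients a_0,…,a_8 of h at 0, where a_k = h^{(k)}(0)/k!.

L = (6 + 18·x + 72·x^2 + 42·x^3) + (-1 - 9·x - 12·x^2 + 17·x^3 + 21·x^4)·Dx  (order 1).
h: a_k = 2, 12, 0, 72, -90, 432, -882, 2736, -6480, …
ICs: h(0) = 2.

f: a_k = 2, 2, 8, 14, 38, 80, 194, 434, 1016, …
Substitute x→r, Dx→(1/r')Dx; clear ⇒ L₀.
h=h₀': d/dx-closure on L₀ ⇒ L.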